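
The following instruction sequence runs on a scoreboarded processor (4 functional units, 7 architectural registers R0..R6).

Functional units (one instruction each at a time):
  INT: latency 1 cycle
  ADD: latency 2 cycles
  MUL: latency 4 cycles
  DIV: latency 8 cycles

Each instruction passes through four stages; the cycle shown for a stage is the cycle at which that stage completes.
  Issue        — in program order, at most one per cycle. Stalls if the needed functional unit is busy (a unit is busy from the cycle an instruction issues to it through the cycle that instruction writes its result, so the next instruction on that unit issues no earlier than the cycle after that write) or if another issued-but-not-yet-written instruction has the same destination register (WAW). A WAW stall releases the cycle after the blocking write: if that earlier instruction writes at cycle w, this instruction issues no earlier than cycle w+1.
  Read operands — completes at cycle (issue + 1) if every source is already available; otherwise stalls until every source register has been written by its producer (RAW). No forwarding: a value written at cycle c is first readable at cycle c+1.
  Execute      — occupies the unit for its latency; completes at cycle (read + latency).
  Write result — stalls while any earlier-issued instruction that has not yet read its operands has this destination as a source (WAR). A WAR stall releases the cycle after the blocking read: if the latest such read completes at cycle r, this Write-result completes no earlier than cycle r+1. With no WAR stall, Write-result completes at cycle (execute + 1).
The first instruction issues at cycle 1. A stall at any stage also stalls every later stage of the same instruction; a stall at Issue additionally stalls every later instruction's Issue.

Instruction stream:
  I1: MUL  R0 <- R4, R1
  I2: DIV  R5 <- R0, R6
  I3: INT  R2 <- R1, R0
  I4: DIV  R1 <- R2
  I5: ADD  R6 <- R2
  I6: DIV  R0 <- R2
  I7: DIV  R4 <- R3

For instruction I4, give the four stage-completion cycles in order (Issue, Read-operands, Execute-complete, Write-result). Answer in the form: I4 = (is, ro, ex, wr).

cycle 1: I1 dispatched to MUL
cycle 2: I1 operands ready; I2 dispatched to DIV
cycle 3: I3 dispatched to INT
cycle 6: I1 complete
cycle 7: R0←I1
cycle 8: I2 operands ready; I3 operands ready
cycle 9: I3 complete
cycle 10: R2←I3
cycle 16: I2 complete
cycle 17: R5←I2
cycle 18: I4 dispatched to DIV
cycle 19: I4 operands ready; I5 dispatched to ADD
cycle 20: I5 operands ready
cycle 22: I5 complete
cycle 23: R6←I5
cycle 27: I4 complete
cycle 28: R1←I4
cycle 29: I6 dispatched to DIV
cycle 30: I6 operands ready
cycle 38: I6 complete
cycle 39: R0←I6
cycle 40: I7 dispatched to DIV
cycle 41: I7 operands ready
cycle 49: I7 complete
cycle 50: R4←I7

I4 = (18, 19, 27, 28)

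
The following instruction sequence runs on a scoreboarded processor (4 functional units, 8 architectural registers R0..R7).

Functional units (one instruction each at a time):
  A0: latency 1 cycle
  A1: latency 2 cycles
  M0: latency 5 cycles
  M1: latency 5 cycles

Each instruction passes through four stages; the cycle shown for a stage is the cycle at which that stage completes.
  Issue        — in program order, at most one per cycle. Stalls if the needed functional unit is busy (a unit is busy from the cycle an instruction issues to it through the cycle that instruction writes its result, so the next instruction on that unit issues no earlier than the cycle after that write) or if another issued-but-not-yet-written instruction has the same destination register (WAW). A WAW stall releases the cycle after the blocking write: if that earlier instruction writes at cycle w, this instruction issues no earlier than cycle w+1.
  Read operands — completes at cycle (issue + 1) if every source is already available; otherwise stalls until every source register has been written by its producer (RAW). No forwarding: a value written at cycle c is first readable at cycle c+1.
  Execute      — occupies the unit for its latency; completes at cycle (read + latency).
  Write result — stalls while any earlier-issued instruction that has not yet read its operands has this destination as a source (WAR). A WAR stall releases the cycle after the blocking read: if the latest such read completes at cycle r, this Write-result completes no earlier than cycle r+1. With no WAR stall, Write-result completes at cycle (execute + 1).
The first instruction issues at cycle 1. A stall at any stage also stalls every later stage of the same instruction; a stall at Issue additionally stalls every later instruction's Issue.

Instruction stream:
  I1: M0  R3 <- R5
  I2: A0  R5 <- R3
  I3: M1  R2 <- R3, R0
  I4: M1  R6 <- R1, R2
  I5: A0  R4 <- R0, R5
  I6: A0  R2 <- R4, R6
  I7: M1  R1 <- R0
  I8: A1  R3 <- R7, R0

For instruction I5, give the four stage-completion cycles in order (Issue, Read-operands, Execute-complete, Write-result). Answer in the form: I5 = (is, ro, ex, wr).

I5 = (17, 18, 19, 20)

I1: IS=1 RO=2 EX=7 WR=8
I2: IS=2 RO=9 EX=10 WR=11  [RAW R3: wait I1 write@8]
I3: IS=3 RO=9 EX=14 WR=15  [RAW R3: wait I1 write@8]
I4: IS=16 RO=17 EX=22 WR=23  [struct: M1 busy until I3 writes@15]
I5: IS=17 RO=18 EX=19 WR=20
I6: IS=21 RO=24 EX=25 WR=26  [struct: A0 busy until I5 writes@20; RAW R6: wait I4 write@23]
I7: IS=24 RO=25 EX=30 WR=31  [struct: M1 busy until I4 writes@23]
I8: IS=25 RO=26 EX=28 WR=29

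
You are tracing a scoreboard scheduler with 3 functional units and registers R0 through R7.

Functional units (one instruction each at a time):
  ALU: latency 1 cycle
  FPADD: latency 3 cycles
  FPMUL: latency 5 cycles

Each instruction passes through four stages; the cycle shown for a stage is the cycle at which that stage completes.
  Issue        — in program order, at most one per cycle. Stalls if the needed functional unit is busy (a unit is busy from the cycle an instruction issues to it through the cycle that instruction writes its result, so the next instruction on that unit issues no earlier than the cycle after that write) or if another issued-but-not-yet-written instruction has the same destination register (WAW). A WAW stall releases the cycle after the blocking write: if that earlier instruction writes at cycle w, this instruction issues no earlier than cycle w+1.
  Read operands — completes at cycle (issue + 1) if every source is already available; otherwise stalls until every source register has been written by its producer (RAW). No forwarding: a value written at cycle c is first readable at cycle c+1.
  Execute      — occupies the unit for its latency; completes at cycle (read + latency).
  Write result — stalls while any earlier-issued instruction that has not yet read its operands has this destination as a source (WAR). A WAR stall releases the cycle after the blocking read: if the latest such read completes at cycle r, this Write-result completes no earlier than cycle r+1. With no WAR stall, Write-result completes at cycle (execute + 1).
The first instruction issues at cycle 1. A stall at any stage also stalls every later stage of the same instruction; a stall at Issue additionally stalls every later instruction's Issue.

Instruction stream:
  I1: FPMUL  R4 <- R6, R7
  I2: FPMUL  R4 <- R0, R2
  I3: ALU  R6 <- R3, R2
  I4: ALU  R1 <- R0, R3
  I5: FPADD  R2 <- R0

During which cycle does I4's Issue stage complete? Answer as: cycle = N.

cycle = 14

I1  is:1  ro:2  ex:7  wr:8
I2  is:9  ro:10  ex:15  wr:16  — struct: FPMUL busy until I1 writes@8
I3  is:10  ro:11  ex:12  wr:13
I4  is:14  ro:15  ex:16  wr:17  — struct: ALU busy until I3 writes@13
I5  is:15  ro:16  ex:19  wr:20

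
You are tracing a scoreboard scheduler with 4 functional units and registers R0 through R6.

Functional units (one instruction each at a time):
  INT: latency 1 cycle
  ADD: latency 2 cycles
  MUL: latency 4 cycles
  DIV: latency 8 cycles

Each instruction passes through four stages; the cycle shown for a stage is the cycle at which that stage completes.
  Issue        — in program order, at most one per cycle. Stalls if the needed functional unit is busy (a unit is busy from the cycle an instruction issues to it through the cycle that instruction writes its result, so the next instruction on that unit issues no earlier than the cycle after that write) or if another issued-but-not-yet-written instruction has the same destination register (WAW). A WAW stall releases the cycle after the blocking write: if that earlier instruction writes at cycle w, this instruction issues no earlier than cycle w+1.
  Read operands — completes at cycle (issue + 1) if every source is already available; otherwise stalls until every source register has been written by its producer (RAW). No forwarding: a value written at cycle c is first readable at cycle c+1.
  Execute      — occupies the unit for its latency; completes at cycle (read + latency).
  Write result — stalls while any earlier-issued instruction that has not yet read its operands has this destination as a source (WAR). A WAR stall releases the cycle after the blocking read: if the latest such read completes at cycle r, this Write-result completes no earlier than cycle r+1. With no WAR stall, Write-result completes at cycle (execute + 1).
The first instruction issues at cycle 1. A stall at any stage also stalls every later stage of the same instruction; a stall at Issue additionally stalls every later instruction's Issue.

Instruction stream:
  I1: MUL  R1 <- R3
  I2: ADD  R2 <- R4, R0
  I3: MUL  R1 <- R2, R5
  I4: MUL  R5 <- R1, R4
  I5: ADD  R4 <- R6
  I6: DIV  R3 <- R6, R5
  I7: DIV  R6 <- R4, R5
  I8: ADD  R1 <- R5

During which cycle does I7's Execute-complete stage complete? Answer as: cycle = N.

cycle = 41

I1 -> (1, 2, 6, 7)
I2 -> (2, 3, 5, 6)
I3 -> (8, 9, 13, 14)  // struct: MUL busy until I1 writes@7
I4 -> (15, 16, 20, 21)  // struct: MUL busy until I3 writes@14
I5 -> (16, 17, 19, 20)
I6 -> (17, 22, 30, 31)  // RAW R5: wait I4 write@21
I7 -> (32, 33, 41, 42)  // struct: DIV busy until I6 writes@31
I8 -> (33, 34, 36, 37)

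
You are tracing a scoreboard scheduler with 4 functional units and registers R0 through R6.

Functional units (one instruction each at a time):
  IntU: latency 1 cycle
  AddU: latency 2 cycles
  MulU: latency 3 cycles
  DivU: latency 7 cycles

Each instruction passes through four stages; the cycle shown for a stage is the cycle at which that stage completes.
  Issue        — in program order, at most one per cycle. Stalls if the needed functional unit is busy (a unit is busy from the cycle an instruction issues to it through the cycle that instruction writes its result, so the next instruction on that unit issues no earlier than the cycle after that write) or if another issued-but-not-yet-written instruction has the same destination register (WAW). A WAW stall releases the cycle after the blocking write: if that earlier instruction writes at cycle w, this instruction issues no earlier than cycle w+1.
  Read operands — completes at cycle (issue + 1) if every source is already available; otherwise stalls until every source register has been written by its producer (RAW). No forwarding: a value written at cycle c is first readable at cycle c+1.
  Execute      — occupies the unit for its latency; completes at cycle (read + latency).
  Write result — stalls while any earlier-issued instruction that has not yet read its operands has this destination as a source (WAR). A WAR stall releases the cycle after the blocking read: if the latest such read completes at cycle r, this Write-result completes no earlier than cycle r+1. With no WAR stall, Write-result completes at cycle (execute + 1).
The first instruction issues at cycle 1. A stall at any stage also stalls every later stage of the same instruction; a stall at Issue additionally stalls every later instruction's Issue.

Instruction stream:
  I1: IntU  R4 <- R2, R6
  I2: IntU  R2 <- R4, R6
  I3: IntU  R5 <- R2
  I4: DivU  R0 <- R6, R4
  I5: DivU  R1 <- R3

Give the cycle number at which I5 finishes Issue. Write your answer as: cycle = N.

cycle = 20

t=1  issue I1 (IntU)
t=2  I1 read-ops
t=3  I1 finished on IntU
t=4  I1→R4
t=5  issue I2 (IntU)
t=6  I2 read-ops
t=7  I2 finished on IntU
t=8  I2→R2
t=9  issue I3 (IntU)
t=10  I3 read-ops · issue I4 (DivU)
t=11  I3 finished on IntU · I4 read-ops
t=12  I3→R5
t=18  I4 finished on DivU
t=19  I4→R0
t=20  issue I5 (DivU)
t=21  I5 read-ops
t=28  I5 finished on DivU
t=29  I5→R1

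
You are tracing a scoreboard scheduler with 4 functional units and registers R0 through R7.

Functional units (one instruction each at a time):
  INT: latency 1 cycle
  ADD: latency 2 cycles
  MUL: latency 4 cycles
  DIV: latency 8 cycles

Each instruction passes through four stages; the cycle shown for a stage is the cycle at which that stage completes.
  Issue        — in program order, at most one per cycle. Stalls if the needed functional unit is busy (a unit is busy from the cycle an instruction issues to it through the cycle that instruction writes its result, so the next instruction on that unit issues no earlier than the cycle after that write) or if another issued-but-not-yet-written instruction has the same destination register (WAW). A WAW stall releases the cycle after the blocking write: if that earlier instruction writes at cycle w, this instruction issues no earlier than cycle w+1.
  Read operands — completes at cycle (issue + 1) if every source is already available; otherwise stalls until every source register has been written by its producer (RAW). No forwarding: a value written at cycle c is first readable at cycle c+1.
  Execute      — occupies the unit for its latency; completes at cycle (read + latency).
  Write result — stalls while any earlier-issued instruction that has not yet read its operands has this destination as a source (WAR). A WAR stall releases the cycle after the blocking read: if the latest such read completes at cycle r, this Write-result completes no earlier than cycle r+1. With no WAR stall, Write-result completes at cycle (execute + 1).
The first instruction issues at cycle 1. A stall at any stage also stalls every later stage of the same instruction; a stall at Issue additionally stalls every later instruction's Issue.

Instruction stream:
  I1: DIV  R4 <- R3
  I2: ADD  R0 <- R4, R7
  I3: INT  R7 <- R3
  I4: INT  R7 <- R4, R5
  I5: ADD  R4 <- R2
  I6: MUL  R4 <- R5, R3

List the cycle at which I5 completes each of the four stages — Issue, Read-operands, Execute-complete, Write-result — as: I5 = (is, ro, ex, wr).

cycle 1: I1→DIV
cycle 2: I1 RO; I2→ADD
cycle 3: I3→INT
cycle 4: I3 RO
cycle 5: I3 EX
cycle 10: I1 EX
cycle 11: I1 WR R4
cycle 12: I2 RO
cycle 13: I3 WR R7
cycle 14: I2 EX; I4→INT
cycle 15: I2 WR R0; I4 RO
cycle 16: I4 EX; I5→ADD
cycle 17: I4 WR R7; I5 RO
cycle 19: I5 EX
cycle 20: I5 WR R4
cycle 21: I6→MUL
cycle 22: I6 RO
cycle 26: I6 EX
cycle 27: I6 WR R4

I5 = (16, 17, 19, 20)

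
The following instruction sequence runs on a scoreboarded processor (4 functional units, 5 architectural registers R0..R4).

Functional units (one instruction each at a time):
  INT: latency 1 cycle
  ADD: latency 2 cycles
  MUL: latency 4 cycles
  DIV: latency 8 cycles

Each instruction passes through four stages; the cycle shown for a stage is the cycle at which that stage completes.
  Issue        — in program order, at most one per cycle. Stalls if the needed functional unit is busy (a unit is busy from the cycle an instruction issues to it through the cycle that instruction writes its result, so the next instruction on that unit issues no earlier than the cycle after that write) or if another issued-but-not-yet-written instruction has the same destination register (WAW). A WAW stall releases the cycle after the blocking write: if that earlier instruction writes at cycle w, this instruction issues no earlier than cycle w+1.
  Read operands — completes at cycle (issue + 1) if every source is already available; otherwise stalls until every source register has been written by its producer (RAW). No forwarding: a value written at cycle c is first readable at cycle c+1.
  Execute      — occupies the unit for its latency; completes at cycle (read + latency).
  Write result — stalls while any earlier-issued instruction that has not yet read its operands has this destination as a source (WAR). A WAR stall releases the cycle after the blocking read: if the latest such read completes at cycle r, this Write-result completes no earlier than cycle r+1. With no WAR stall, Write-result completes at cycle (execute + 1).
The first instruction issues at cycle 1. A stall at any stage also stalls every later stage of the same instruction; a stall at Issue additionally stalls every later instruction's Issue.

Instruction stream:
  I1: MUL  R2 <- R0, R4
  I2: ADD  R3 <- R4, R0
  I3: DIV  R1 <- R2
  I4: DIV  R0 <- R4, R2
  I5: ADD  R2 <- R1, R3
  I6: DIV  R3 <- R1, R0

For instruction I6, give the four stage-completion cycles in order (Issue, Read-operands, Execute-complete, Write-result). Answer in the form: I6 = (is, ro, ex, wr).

I6 = (29, 30, 38, 39)

c1: issue I1 (MUL)
c2: I1 read-ops, issue I2 (ADD)
c3: I2 read-ops, issue I3 (DIV)
c5: I2 finished on ADD
c6: I1 finished on MUL, I2→R3
c7: I1→R2
c8: I3 read-ops
c16: I3 finished on DIV
c17: I3→R1
c18: issue I4 (DIV)
c19: I4 read-ops, issue I5 (ADD)
c20: I5 read-ops
c22: I5 finished on ADD
c23: I5→R2
c27: I4 finished on DIV
c28: I4→R0
c29: issue I6 (DIV)
c30: I6 read-ops
c38: I6 finished on DIV
c39: I6→R3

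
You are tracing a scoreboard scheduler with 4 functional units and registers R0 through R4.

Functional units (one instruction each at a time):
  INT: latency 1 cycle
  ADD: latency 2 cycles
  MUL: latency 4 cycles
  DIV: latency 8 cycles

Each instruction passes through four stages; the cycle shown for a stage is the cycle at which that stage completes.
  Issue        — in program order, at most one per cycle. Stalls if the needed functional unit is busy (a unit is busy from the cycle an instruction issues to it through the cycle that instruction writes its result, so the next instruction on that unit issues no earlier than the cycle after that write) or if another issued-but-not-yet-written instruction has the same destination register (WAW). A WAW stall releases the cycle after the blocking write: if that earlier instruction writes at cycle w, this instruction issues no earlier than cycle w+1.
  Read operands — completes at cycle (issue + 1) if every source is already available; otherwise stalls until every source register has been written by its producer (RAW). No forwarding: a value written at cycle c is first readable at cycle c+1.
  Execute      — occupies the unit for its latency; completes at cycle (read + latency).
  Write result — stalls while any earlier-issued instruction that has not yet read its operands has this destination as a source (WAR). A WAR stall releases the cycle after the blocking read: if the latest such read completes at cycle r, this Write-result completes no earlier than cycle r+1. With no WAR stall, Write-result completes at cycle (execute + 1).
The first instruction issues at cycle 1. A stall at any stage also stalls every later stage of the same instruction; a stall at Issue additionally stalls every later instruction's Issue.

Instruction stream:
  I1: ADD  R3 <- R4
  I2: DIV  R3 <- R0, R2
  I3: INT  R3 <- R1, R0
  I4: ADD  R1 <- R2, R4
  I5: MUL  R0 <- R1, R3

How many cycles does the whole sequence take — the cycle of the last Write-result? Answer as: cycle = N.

cycle = 28

[I1] 1/2/4/5
[I2] 6/7/15/16  (WAW R3: wait I1 write@5)
[I3] 17/18/19/20  (WAW R3: wait I2 write@16)
[I4] 18/19/21/22
[I5] 19/23/27/28  (RAW R1: wait I4 write@22)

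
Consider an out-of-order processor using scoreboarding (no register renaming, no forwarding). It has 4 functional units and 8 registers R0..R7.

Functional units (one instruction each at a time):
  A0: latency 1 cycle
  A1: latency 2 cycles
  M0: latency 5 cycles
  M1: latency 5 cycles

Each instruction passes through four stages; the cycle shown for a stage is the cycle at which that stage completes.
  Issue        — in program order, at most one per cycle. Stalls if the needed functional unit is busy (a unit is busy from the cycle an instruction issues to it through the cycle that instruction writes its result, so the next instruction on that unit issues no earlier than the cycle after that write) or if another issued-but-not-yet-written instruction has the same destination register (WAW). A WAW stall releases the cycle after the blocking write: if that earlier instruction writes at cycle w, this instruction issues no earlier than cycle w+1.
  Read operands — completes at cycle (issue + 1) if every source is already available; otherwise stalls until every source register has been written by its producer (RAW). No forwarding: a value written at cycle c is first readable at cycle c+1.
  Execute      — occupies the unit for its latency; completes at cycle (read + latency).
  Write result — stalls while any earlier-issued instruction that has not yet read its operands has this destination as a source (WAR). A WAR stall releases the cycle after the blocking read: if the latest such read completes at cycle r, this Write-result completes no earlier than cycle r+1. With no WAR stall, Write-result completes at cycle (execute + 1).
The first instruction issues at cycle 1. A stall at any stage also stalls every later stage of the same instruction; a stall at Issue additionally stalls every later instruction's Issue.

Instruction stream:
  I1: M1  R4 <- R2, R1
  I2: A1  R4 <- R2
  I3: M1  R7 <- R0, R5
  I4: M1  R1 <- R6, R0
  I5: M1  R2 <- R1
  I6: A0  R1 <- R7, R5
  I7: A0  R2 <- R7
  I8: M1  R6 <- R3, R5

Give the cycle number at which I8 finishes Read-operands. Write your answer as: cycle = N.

cycle = 36

cycle 1: I1 issues→M1
cycle 2: I1 reads
cycle 7: I1 exec-done
cycle 8: I1 writes R4
cycle 9: I2 issues→A1
cycle 10: I2 reads | I3 issues→M1
cycle 11: I3 reads
cycle 12: I2 exec-done
cycle 13: I2 writes R4
cycle 16: I3 exec-done
cycle 17: I3 writes R7
cycle 18: I4 issues→M1
cycle 19: I4 reads
cycle 24: I4 exec-done
cycle 25: I4 writes R1
cycle 26: I5 issues→M1
cycle 27: I5 reads | I6 issues→A0
cycle 28: I6 reads
cycle 29: I6 exec-done
cycle 30: I6 writes R1
cycle 32: I5 exec-done
cycle 33: I5 writes R2
cycle 34: I7 issues→A0
cycle 35: I7 reads | I8 issues→M1
cycle 36: I7 exec-done | I8 reads
cycle 37: I7 writes R2
cycle 41: I8 exec-done
cycle 42: I8 writes R6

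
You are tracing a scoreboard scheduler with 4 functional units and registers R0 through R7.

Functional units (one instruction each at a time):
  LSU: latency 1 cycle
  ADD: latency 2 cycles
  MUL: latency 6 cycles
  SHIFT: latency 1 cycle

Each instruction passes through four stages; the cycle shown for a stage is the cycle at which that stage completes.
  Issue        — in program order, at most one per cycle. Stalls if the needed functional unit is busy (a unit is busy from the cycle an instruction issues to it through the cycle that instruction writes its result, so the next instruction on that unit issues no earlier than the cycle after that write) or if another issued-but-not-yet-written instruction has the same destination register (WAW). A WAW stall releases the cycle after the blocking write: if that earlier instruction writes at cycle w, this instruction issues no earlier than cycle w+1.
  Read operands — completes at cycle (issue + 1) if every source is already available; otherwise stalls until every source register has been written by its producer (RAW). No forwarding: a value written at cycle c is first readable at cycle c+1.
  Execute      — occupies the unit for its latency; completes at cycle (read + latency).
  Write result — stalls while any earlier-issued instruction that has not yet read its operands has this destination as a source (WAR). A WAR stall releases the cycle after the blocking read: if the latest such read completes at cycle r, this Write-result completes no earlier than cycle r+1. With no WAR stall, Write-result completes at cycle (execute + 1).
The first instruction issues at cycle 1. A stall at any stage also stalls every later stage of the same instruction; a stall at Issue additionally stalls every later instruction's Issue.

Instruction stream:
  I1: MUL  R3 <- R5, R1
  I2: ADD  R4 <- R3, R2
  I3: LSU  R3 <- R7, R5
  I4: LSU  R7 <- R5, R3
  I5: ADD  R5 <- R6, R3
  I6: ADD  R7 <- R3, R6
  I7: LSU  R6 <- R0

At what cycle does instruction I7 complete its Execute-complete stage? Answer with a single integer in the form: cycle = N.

cycle 1: I1 issues→MUL
cycle 2: I1 reads, I2 issues→ADD
cycle 8: I1 exec-done
cycle 9: I1 writes R3
cycle 10: I2 reads, I3 issues→LSU
cycle 11: I3 reads
cycle 12: I2 exec-done, I3 exec-done
cycle 13: I2 writes R4, I3 writes R3
cycle 14: I4 issues→LSU
cycle 15: I4 reads, I5 issues→ADD
cycle 16: I4 exec-done, I5 reads
cycle 17: I4 writes R7
cycle 18: I5 exec-done
cycle 19: I5 writes R5
cycle 20: I6 issues→ADD
cycle 21: I6 reads, I7 issues→LSU
cycle 22: I7 reads
cycle 23: I6 exec-done, I7 exec-done
cycle 24: I6 writes R7, I7 writes R6

cycle = 23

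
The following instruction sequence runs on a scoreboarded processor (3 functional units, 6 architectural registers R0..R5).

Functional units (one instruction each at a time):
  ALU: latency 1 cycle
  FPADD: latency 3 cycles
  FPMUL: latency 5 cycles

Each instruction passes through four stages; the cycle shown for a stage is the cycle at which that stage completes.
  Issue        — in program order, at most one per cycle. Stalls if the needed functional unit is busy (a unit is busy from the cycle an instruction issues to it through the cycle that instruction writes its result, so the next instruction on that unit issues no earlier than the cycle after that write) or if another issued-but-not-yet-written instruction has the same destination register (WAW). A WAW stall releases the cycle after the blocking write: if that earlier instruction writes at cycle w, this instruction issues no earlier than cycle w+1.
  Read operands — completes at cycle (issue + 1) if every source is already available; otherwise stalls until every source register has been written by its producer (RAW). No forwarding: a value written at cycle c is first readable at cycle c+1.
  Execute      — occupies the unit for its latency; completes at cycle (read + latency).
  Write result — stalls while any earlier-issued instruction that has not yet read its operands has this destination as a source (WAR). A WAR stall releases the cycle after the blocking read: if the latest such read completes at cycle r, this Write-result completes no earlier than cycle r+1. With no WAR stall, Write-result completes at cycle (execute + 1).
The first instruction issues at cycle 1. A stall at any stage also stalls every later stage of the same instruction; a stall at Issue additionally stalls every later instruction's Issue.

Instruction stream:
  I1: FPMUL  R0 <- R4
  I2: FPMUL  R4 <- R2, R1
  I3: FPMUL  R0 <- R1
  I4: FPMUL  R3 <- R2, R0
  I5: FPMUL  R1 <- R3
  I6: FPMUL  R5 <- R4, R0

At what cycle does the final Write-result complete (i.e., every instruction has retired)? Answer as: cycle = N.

cycle = 48

1) issue 1, read 2, done 7, write 8
2) issue 9, read 10, done 15, write 16  <struct: FPMUL busy until I1 writes@8>
3) issue 17, read 18, done 23, write 24  <struct: FPMUL busy until I2 writes@16>
4) issue 25, read 26, done 31, write 32  <struct: FPMUL busy until I3 writes@24>
5) issue 33, read 34, done 39, write 40  <struct: FPMUL busy until I4 writes@32>
6) issue 41, read 42, done 47, write 48  <struct: FPMUL busy until I5 writes@40>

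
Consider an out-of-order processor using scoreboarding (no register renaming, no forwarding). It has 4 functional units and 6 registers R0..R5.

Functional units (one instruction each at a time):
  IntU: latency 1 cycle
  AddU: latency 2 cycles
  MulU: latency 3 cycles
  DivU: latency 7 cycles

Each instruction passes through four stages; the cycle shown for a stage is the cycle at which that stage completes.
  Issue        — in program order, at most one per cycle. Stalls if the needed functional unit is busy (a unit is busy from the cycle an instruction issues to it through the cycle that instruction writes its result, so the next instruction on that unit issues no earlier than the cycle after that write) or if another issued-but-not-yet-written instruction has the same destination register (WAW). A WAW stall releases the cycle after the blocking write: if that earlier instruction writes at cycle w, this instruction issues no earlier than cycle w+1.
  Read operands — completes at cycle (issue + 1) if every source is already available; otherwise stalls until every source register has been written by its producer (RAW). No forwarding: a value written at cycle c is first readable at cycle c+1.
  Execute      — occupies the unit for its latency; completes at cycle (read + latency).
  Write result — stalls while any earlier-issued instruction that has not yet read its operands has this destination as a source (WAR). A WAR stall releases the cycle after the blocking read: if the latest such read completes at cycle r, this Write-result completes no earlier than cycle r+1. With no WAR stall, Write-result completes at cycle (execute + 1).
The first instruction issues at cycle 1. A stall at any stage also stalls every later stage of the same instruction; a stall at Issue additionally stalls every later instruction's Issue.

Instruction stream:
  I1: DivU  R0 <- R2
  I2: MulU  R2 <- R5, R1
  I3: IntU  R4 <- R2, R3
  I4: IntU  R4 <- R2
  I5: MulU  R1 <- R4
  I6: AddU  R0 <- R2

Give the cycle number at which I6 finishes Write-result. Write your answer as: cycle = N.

cycle = 17

I1  is:1  ro:2  ex:9  wr:10
I2  is:2  ro:3  ex:6  wr:7
I3  is:3  ro:8  ex:9  wr:10  — RAW R2: wait I2 write@7
I4  is:11  ro:12  ex:13  wr:14  — struct: IntU busy until I3 writes@10
I5  is:12  ro:15  ex:18  wr:19  — RAW R4: wait I4 write@14
I6  is:13  ro:14  ex:16  wr:17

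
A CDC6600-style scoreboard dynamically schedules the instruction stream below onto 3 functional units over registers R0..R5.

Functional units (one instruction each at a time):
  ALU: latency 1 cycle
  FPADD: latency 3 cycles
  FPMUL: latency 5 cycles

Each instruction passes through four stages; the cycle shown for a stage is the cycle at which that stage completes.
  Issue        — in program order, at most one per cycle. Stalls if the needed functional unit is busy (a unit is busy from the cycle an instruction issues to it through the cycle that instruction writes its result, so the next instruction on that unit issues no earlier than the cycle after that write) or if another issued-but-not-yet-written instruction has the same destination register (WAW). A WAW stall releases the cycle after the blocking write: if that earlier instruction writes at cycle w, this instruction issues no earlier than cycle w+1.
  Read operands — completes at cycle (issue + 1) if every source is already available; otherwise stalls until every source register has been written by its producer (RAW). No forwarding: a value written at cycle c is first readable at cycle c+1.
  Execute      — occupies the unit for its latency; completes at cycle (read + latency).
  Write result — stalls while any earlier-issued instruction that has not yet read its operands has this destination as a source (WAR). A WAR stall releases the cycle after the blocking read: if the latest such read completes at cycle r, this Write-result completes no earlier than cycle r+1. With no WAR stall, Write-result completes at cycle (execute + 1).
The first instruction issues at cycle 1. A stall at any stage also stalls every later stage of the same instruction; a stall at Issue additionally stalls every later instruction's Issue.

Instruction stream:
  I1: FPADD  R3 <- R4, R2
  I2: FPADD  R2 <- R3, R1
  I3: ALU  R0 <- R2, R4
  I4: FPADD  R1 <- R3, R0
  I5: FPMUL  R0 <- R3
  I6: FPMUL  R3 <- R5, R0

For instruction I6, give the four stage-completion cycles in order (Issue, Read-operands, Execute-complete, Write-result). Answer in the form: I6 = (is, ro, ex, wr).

I6 = (24, 25, 30, 31)

[1] I1 dispatched to FPADD
[2] I1 operands ready
[5] I1 complete
[6] R3←I1
[7] I2 dispatched to FPADD
[8] I2 operands ready, I3 dispatched to ALU
[11] I2 complete
[12] R2←I2
[13] I3 operands ready, I4 dispatched to FPADD
[14] I3 complete
[15] R0←I3
[16] I4 operands ready, I5 dispatched to FPMUL
[17] I5 operands ready
[19] I4 complete
[20] R1←I4
[22] I5 complete
[23] R0←I5
[24] I6 dispatched to FPMUL
[25] I6 operands ready
[30] I6 complete
[31] R3←I6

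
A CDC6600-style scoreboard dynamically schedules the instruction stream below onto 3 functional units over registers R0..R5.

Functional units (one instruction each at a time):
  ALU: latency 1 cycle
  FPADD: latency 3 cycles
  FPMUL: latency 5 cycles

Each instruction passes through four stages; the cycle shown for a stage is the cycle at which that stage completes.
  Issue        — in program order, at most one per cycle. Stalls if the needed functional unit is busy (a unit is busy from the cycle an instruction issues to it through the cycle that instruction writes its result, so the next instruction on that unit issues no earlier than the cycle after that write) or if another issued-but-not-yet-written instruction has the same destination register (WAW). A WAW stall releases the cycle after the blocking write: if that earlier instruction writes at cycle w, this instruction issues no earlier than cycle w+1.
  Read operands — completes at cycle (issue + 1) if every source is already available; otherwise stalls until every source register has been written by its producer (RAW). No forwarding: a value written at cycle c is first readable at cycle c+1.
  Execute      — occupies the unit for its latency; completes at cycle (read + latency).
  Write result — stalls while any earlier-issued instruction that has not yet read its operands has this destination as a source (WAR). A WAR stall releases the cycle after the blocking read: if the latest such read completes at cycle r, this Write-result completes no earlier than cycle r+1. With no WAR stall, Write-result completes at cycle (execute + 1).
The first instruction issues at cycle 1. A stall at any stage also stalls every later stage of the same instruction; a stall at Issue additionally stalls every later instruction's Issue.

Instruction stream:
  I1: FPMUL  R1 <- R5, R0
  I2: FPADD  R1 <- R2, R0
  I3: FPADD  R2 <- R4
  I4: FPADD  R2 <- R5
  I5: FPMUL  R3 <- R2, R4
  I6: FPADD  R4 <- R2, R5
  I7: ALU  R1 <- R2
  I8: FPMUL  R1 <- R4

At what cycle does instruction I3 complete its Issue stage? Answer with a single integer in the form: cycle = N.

I1: IS=1 RO=2 EX=7 WR=8
I2: IS=9 RO=10 EX=13 WR=14  [WAW R1: wait I1 write@8]
I3: IS=15 RO=16 EX=19 WR=20  [struct: FPADD busy until I2 writes@14]
I4: IS=21 RO=22 EX=25 WR=26  [struct: FPADD busy until I3 writes@20]
I5: IS=22 RO=27 EX=32 WR=33  [RAW R2: wait I4 write@26]
I6: IS=27 RO=28 EX=31 WR=32  [struct: FPADD busy until I4 writes@26]
I7: IS=28 RO=29 EX=30 WR=31
I8: IS=34 RO=35 EX=40 WR=41  [struct: FPMUL busy until I5 writes@33]

cycle = 15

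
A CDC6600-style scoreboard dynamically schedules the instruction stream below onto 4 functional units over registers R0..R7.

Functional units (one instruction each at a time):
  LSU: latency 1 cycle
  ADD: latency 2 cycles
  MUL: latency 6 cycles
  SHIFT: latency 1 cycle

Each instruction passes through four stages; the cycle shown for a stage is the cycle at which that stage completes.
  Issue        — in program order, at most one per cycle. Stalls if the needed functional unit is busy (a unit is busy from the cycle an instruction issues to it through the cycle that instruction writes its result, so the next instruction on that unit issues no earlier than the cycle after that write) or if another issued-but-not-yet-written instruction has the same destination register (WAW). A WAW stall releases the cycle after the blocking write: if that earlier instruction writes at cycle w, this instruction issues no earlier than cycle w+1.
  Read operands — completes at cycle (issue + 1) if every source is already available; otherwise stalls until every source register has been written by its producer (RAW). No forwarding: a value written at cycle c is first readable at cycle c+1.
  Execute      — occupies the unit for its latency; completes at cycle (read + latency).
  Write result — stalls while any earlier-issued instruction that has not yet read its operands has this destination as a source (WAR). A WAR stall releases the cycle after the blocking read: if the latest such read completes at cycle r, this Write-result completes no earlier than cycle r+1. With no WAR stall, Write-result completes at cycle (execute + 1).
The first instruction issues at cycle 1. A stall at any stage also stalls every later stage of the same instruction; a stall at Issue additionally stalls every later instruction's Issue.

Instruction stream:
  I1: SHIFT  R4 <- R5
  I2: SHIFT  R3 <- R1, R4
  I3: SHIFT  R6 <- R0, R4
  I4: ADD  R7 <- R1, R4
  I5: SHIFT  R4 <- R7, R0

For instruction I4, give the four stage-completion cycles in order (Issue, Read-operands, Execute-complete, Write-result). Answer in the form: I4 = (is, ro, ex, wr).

I1  is:1  ro:2  ex:3  wr:4
I2  is:5  ro:6  ex:7  wr:8  — struct: SHIFT busy until I1 writes@4
I3  is:9  ro:10  ex:11  wr:12  — struct: SHIFT busy until I2 writes@8
I4  is:10  ro:11  ex:13  wr:14
I5  is:13  ro:15  ex:16  wr:17  — struct: SHIFT busy until I3 writes@12, RAW R7: wait I4 write@14

I4 = (10, 11, 13, 14)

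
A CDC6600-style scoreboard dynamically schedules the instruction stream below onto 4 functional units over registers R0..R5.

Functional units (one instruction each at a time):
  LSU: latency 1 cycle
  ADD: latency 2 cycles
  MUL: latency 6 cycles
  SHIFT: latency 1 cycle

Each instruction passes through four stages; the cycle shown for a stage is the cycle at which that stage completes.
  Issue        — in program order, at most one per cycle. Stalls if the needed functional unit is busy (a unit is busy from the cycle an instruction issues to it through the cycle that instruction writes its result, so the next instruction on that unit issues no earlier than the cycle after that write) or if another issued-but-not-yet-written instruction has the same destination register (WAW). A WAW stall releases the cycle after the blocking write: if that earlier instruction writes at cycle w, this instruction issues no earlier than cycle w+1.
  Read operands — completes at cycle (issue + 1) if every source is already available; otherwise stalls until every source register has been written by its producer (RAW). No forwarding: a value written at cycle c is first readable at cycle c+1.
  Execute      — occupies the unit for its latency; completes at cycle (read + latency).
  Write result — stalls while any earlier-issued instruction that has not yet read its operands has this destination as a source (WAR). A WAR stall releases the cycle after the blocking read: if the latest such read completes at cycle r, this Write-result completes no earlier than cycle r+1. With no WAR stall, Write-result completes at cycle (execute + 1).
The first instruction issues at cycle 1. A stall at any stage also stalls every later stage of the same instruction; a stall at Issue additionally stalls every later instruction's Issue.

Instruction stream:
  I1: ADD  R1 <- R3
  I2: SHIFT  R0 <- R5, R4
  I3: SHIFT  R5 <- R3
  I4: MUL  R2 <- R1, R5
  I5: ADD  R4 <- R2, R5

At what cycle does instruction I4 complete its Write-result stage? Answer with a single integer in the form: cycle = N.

cycle 1: I1 issues→ADD
cycle 2: I1 reads; I2 issues→SHIFT
cycle 3: I2 reads
cycle 4: I1 exec-done; I2 exec-done
cycle 5: I1 writes R1; I2 writes R0
cycle 6: I3 issues→SHIFT
cycle 7: I3 reads; I4 issues→MUL
cycle 8: I3 exec-done; I5 issues→ADD
cycle 9: I3 writes R5
cycle 10: I4 reads
cycle 16: I4 exec-done
cycle 17: I4 writes R2
cycle 18: I5 reads
cycle 20: I5 exec-done
cycle 21: I5 writes R4

cycle = 17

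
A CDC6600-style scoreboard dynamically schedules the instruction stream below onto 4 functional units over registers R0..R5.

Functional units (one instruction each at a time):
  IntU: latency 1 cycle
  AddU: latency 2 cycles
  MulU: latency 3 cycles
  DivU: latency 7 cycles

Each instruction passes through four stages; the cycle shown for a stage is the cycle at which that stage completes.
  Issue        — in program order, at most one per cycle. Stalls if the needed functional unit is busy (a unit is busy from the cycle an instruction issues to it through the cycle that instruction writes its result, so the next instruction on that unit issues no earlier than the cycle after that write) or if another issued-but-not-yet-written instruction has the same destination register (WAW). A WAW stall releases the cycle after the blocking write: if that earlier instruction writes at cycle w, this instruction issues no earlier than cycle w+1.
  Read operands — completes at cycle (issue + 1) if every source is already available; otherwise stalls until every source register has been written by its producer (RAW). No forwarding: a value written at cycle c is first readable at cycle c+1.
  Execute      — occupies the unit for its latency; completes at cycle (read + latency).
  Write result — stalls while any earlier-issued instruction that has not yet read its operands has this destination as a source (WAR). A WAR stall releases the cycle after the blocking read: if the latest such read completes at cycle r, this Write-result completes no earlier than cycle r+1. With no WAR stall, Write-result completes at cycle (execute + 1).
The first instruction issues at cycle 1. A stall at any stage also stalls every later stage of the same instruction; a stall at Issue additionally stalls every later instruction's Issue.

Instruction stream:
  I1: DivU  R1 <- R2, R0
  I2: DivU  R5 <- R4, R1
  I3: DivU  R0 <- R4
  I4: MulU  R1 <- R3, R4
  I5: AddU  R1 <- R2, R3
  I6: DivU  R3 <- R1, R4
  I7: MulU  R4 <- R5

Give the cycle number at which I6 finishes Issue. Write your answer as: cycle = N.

[1] I1 dispatched to DivU
[2] I1 operands ready
[9] I1 complete
[10] R1←I1
[11] I2 dispatched to DivU
[12] I2 operands ready
[19] I2 complete
[20] R5←I2
[21] I3 dispatched to DivU
[22] I3 operands ready | I4 dispatched to MulU
[23] I4 operands ready
[26] I4 complete
[27] R1←I4
[28] I5 dispatched to AddU
[29] I3 complete | I5 operands ready
[30] R0←I3
[31] I5 complete | I6 dispatched to DivU
[32] R1←I5 | I7 dispatched to MulU
[33] I6 operands ready | I7 operands ready
[36] I7 complete
[37] R4←I7
[40] I6 complete
[41] R3←I6

cycle = 31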